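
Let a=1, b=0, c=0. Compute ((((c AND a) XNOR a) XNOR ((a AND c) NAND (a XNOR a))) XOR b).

Substituting: ((((0 AND 1) XNOR 1) XNOR ((1 AND 0) NAND (1 XNOR 1))) XOR 0)
= 0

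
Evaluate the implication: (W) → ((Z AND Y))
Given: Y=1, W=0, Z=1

Antecedent (W) = 0; consequent ((Z AND Y)) = 1.
0 → 1 = 1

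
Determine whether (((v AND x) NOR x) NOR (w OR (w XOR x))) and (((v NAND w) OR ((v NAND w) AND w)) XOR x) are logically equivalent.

No. Counterexample: with v=0, x=0, w=0, Expression 1 = 0 but Expression 2 = 1.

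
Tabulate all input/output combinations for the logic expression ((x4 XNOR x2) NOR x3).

x2 | x4 | x3 | Output
---------------------
0 | 0 | 0 | 0
0 | 0 | 1 | 0
0 | 1 | 0 | 1
0 | 1 | 1 | 0
1 | 0 | 0 | 1
1 | 0 | 1 | 0
1 | 1 | 0 | 0
1 | 1 | 1 | 0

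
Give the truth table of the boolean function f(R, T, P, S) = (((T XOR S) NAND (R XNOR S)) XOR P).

R | T | P | S | Output
----------------------
0 | 0 | 0 | 0 | 1
0 | 0 | 0 | 1 | 1
0 | 0 | 1 | 0 | 0
0 | 0 | 1 | 1 | 0
0 | 1 | 0 | 0 | 0
0 | 1 | 0 | 1 | 1
0 | 1 | 1 | 0 | 1
0 | 1 | 1 | 1 | 0
1 | 0 | 0 | 0 | 1
1 | 0 | 0 | 1 | 0
1 | 0 | 1 | 0 | 0
1 | 0 | 1 | 1 | 1
1 | 1 | 0 | 0 | 1
1 | 1 | 0 | 1 | 1
1 | 1 | 1 | 0 | 0
1 | 1 | 1 | 1 | 0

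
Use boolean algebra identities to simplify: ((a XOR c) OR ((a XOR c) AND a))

By absorption (E OR (E AND v) = E):
= (a XOR c)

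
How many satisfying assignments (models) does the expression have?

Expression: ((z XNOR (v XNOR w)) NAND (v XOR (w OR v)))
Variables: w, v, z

Satisfying assignments: (0,0,0), (0,0,1), (0,1,0), (0,1,1), (1,0,1), (1,1,0), (1,1,1)
Count: 7 out of 8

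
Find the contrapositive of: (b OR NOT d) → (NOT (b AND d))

Contrapositive: (b AND d) → NOT (b OR NOT d)
Note: A statement and its contrapositive are logically equivalent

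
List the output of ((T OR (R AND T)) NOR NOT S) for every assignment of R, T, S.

R | T | S | Output
------------------
0 | 0 | 0 | 0
0 | 0 | 1 | 1
0 | 1 | 0 | 0
0 | 1 | 1 | 0
1 | 0 | 0 | 0
1 | 0 | 1 | 1
1 | 1 | 0 | 0
1 | 1 | 1 | 0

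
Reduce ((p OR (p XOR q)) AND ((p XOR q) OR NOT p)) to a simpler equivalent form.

By distribution ((E OR v) AND (E OR NOT v) = E):
= (p XOR q)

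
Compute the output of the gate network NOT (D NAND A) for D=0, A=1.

Substituting: NOT (0 NAND 1)
= 0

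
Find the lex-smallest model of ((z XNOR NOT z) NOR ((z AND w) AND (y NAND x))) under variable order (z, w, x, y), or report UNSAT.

z=0, w=0, x=0, y=0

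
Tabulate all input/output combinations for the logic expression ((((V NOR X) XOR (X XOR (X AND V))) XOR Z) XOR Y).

Z | X | V | Y | Output
----------------------
0 | 0 | 0 | 0 | 1
0 | 0 | 0 | 1 | 0
0 | 0 | 1 | 0 | 0
0 | 0 | 1 | 1 | 1
0 | 1 | 0 | 0 | 1
0 | 1 | 0 | 1 | 0
0 | 1 | 1 | 0 | 0
0 | 1 | 1 | 1 | 1
1 | 0 | 0 | 0 | 0
1 | 0 | 0 | 1 | 1
1 | 0 | 1 | 0 | 1
1 | 0 | 1 | 1 | 0
1 | 1 | 0 | 0 | 0
1 | 1 | 0 | 1 | 1
1 | 1 | 1 | 0 | 1
1 | 1 | 1 | 1 | 0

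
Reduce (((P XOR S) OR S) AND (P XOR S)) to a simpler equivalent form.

By absorption (E AND (E OR v) = E):
= (P XOR S)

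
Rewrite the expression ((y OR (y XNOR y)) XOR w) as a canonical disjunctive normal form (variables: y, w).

(NOT y AND NOT w) OR (y AND NOT w)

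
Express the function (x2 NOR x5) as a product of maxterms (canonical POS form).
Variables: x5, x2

ΠM(1, 2, 3) = (x5 OR NOT x2) AND (NOT x5 OR x2) AND (NOT x5 OR NOT x2)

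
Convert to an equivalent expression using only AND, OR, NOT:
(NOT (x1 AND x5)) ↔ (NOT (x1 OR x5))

((NOT (x1 AND x5)) AND (NOT (x1 OR x5))) OR ((x1 AND x5) AND (x1 OR x5))
(Biconditional = both true or both false)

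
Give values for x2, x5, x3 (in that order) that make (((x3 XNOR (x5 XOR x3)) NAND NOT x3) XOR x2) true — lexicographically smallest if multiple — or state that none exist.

x2=0, x5=0, x3=1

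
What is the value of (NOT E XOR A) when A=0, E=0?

Substituting: (NOT 0 XOR 0)
= 1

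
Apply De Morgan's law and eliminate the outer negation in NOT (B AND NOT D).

NOT B OR D
De Morgan's: NOT(AND of terms) = OR of negations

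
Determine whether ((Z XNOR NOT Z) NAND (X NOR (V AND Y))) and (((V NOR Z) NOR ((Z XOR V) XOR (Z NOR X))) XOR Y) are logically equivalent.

No. Counterexample: with Y=0, X=0, V=0, Z=0, Expression 1 = 1 but Expression 2 = 0.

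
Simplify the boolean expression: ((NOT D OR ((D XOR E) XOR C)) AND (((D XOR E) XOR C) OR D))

By distribution ((E OR v) AND (E OR NOT v) = E):
= ((D XOR E) XOR C)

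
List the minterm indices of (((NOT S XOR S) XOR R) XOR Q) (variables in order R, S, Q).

Σm(0, 2, 5, 7) = (NOT R AND NOT S AND NOT Q) OR (NOT R AND S AND NOT Q) OR (R AND NOT S AND Q) OR (R AND S AND Q)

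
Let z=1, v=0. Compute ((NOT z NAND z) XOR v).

Substituting: ((NOT 1 NAND 1) XOR 0)
= 1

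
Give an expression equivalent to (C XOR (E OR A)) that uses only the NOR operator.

((((C NOR ((E NOR A) NOR (E NOR A))) NOR (C NOR ((E NOR A) NOR (E NOR A)))) NOR ((C NOR ((E NOR A) NOR (E NOR A))) NOR (C NOR ((E NOR A) NOR (E NOR A))))) NOR ((((C NOR C) NOR (((E NOR A) NOR (E NOR A)) NOR ((E NOR A) NOR (E NOR A)))) NOR ((C NOR C) NOR (((E NOR A) NOR (E NOR A)) NOR ((E NOR A) NOR (E NOR A))))) NOR (((C NOR C) NOR (((E NOR A) NOR (E NOR A)) NOR ((E NOR A) NOR (E NOR A)))) NOR ((C NOR C) NOR (((E NOR A) NOR (E NOR A)) NOR ((E NOR A) NOR (E NOR A)))))))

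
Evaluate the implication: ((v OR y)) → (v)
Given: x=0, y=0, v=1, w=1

Antecedent ((v OR y)) = 1; consequent (v) = 1.
1 → 1 = 1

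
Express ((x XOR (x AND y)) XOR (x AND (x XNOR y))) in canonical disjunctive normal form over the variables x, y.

(x AND NOT y) OR (x AND y)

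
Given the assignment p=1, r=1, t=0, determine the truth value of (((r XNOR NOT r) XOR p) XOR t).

Substituting: (((1 XNOR NOT 1) XOR 1) XOR 0)
= 1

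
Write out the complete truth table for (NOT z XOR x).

z | x | Output
--------------
0 | 0 | 1
0 | 1 | 0
1 | 0 | 0
1 | 1 | 1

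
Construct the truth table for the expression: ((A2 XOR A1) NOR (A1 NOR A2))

A2 | A1 | Output
----------------
0 | 0 | 0
0 | 1 | 0
1 | 0 | 0
1 | 1 | 1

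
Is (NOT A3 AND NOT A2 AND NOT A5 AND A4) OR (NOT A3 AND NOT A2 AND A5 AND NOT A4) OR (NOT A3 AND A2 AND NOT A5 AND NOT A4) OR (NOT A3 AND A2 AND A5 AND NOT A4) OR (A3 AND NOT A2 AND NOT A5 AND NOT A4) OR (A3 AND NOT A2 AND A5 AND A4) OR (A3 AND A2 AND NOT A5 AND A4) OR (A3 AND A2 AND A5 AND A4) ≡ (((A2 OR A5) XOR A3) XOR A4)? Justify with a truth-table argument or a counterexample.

Yes, they are equivalent — the two output columns agree on all 16 assignments:
A3 | A2 | A5 | A4 | Expression 1 | Expression 2
-----------------------------------------------
0 | 0 | 0 | 0 | 0 | 0
0 | 0 | 0 | 1 | 1 | 1
0 | 0 | 1 | 0 | 1 | 1
0 | 0 | 1 | 1 | 0 | 0
0 | 1 | 0 | 0 | 1 | 1
0 | 1 | 0 | 1 | 0 | 0
0 | 1 | 1 | 0 | 1 | 1
0 | 1 | 1 | 1 | 0 | 0
1 | 0 | 0 | 0 | 1 | 1
1 | 0 | 0 | 1 | 0 | 0
1 | 0 | 1 | 0 | 0 | 0
1 | 0 | 1 | 1 | 1 | 1
1 | 1 | 0 | 0 | 0 | 0
1 | 1 | 0 | 1 | 1 | 1
1 | 1 | 1 | 0 | 0 | 0
1 | 1 | 1 | 1 | 1 | 1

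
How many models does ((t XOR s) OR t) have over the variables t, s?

Satisfying assignments: (0,1), (1,0), (1,1)
Count: 3 out of 4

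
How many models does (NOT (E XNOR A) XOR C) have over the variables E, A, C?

Satisfying assignments: (0,0,1), (0,1,0), (1,0,0), (1,1,1)
Count: 4 out of 8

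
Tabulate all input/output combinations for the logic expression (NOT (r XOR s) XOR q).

q | r | s | Output
------------------
0 | 0 | 0 | 1
0 | 0 | 1 | 0
0 | 1 | 0 | 0
0 | 1 | 1 | 1
1 | 0 | 0 | 0
1 | 0 | 1 | 1
1 | 1 | 0 | 1
1 | 1 | 1 | 0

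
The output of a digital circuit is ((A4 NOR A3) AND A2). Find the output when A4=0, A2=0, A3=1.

Substituting: ((0 NOR 1) AND 0)
= 0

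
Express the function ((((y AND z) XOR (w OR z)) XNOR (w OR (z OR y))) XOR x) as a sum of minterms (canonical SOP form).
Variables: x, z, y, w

Σm(0, 1, 3, 4, 5, 10, 14, 15) = (NOT x AND NOT z AND NOT y AND NOT w) OR (NOT x AND NOT z AND NOT y AND w) OR (NOT x AND NOT z AND y AND w) OR (NOT x AND z AND NOT y AND NOT w) OR (NOT x AND z AND NOT y AND w) OR (x AND NOT z AND y AND NOT w) OR (x AND z AND y AND NOT w) OR (x AND z AND y AND w)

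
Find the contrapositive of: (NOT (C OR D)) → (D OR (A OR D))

Contrapositive: NOT (D OR (A OR D)) → (C OR D)
Note: A statement and its contrapositive are logically equivalent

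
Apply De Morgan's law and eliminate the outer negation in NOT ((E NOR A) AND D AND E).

NOT (E NOR A) OR NOT D OR NOT E
De Morgan's: NOT(AND of terms) = OR of negations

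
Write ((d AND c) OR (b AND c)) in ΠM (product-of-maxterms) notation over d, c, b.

ΠM(0, 1, 2, 4, 5) = (d OR c OR b) AND (d OR c OR NOT b) AND (d OR NOT c OR b) AND (NOT d OR c OR b) AND (NOT d OR c OR NOT b)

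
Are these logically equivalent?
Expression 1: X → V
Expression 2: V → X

No, Converse is not equivalent to original (counterexample: V=0, X=1)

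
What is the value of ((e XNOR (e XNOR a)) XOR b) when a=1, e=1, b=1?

Substituting: ((1 XNOR (1 XNOR 1)) XOR 1)
= 0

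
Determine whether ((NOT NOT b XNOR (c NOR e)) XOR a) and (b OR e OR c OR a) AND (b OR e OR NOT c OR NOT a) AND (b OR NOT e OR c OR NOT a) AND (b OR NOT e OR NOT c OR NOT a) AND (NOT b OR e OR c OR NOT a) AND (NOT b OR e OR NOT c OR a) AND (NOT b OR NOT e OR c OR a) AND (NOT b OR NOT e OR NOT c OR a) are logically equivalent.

Yes, they are equivalent — the two output columns agree on all 16 assignments:
b | e | c | a | Expression 1 | Expression 2
-------------------------------------------
0 | 0 | 0 | 0 | 0 | 0
0 | 0 | 0 | 1 | 1 | 1
0 | 0 | 1 | 0 | 1 | 1
0 | 0 | 1 | 1 | 0 | 0
0 | 1 | 0 | 0 | 1 | 1
0 | 1 | 0 | 1 | 0 | 0
0 | 1 | 1 | 0 | 1 | 1
0 | 1 | 1 | 1 | 0 | 0
1 | 0 | 0 | 0 | 1 | 1
1 | 0 | 0 | 1 | 0 | 0
1 | 0 | 1 | 0 | 0 | 0
1 | 0 | 1 | 1 | 1 | 1
1 | 1 | 0 | 0 | 0 | 0
1 | 1 | 0 | 1 | 1 | 1
1 | 1 | 1 | 0 | 0 | 0
1 | 1 | 1 | 1 | 1 | 1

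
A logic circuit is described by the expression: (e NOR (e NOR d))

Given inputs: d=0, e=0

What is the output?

Substituting: (0 NOR (0 NOR 0))
= 0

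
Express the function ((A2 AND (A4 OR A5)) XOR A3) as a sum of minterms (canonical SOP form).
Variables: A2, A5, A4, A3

Σm(1, 3, 5, 7, 9, 10, 12, 14) = (NOT A2 AND NOT A5 AND NOT A4 AND A3) OR (NOT A2 AND NOT A5 AND A4 AND A3) OR (NOT A2 AND A5 AND NOT A4 AND A3) OR (NOT A2 AND A5 AND A4 AND A3) OR (A2 AND NOT A5 AND NOT A4 AND A3) OR (A2 AND NOT A5 AND A4 AND NOT A3) OR (A2 AND A5 AND NOT A4 AND NOT A3) OR (A2 AND A5 AND A4 AND NOT A3)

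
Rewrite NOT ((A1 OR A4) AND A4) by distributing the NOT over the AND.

NOT (A1 OR A4) OR NOT A4
De Morgan's: NOT(AND of terms) = OR of negations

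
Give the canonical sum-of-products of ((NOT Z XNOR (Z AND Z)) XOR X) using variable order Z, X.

Σm(1, 3) = (NOT Z AND X) OR (Z AND X)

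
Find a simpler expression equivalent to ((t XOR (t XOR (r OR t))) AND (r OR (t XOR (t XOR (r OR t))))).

By absorption (E AND (E OR v) = E) then XOR self-cancellation ((E XOR v) XOR v = E):
= (r OR t)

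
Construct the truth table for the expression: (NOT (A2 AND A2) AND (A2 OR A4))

A2 | A4 | Output
----------------
0 | 0 | 0
0 | 1 | 1
1 | 0 | 0
1 | 1 | 0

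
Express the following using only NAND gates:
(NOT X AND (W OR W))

(((X NAND X) NAND ((W NAND W) NAND (W NAND W))) NAND ((X NAND X) NAND ((W NAND W) NAND (W NAND W))))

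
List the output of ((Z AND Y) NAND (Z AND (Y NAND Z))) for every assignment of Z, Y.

Z | Y | Output
--------------
0 | 0 | 1
0 | 1 | 1
1 | 0 | 1
1 | 1 | 1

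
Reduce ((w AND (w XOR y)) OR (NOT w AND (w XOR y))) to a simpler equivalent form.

By distribution ((E AND v) OR (E AND NOT v) = E):
= (w XOR y)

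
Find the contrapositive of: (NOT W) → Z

Contrapositive: NOT Z → W
Note: A statement and its contrapositive are logically equivalent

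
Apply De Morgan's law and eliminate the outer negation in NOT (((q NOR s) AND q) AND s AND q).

NOT ((q NOR s) AND q) OR NOT s OR NOT q
De Morgan's: NOT(AND of terms) = OR of negations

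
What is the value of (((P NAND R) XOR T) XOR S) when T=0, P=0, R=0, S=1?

Substituting: (((0 NAND 0) XOR 0) XOR 1)
= 0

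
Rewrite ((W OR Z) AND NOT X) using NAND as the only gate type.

((((W NAND W) NAND (Z NAND Z)) NAND (X NAND X)) NAND (((W NAND W) NAND (Z NAND Z)) NAND (X NAND X)))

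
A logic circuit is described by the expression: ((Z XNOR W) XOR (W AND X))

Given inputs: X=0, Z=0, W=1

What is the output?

Substituting: ((0 XNOR 1) XOR (1 AND 0))
= 0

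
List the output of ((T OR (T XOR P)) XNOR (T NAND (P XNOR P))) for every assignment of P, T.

P | T | Output
--------------
0 | 0 | 0
0 | 1 | 0
1 | 0 | 1
1 | 1 | 0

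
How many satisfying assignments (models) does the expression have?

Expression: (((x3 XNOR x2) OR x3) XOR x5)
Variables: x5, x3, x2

Satisfying assignments: (0,0,0), (0,1,0), (0,1,1), (1,0,1)
Count: 4 out of 8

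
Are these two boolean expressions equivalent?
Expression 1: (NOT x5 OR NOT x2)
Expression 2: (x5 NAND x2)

Yes, they are equivalent — the two output columns agree on all 4 assignments:
x5 | x2 | Expression 1 | Expression 2
-------------------------------------
0 | 0 | 1 | 1
0 | 1 | 1 | 1
1 | 0 | 1 | 1
1 | 1 | 0 | 0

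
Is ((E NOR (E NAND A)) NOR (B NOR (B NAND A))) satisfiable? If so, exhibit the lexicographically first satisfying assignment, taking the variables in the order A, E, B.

A=0, E=0, B=0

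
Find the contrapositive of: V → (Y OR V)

Contrapositive: NOT (Y OR V) → NOT V
Note: A statement and its contrapositive are logically equivalent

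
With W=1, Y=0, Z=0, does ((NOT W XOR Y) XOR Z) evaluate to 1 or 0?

Substituting: ((NOT 1 XOR 0) XOR 0)
= 0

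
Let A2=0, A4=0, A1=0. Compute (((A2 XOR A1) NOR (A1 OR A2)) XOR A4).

Substituting: (((0 XOR 0) NOR (0 OR 0)) XOR 0)
= 1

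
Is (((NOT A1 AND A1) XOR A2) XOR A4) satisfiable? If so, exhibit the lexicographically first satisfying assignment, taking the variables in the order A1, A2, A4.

A1=0, A2=0, A4=1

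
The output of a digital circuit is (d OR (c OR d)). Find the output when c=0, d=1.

Substituting: (1 OR (0 OR 1))
= 1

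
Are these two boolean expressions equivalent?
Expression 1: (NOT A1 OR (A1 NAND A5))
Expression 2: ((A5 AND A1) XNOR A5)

No. Counterexample: with A5=1, A1=0, Expression 1 = 1 but Expression 2 = 0.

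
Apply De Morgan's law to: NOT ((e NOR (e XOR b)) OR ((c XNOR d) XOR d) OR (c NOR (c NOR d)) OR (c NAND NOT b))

NOT (e NOR (e XOR b)) AND NOT ((c XNOR d) XOR d) AND NOT (c NOR (c NOR d)) AND NOT (c NAND NOT b)
De Morgan's: NOT(OR of terms) = AND of negations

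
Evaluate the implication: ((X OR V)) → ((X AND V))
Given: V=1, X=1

Antecedent ((X OR V)) = 1; consequent ((X AND V)) = 1.
1 → 1 = 1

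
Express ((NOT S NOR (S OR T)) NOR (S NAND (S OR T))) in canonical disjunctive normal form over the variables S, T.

(S AND NOT T) OR (S AND T)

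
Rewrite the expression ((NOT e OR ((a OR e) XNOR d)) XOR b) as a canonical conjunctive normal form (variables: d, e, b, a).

(d OR e OR NOT b OR a) AND (d OR e OR NOT b OR NOT a) AND (d OR NOT e OR b OR a) AND (d OR NOT e OR b OR NOT a) AND (NOT d OR e OR NOT b OR a) AND (NOT d OR e OR NOT b OR NOT a) AND (NOT d OR NOT e OR NOT b OR a) AND (NOT d OR NOT e OR NOT b OR NOT a)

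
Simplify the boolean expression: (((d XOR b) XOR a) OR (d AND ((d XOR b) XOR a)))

By absorption (E OR (E AND v) = E):
= ((d XOR b) XOR a)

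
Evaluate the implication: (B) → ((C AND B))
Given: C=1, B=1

Antecedent (B) = 1; consequent ((C AND B)) = 1.
1 → 1 = 1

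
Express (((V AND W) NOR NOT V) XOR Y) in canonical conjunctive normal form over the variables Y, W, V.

(Y OR W OR V) AND (Y OR NOT W OR V) AND (Y OR NOT W OR NOT V) AND (NOT Y OR W OR NOT V)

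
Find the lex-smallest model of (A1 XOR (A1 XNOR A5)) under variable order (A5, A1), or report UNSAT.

A5=0, A1=0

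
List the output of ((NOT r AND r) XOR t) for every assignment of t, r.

t | r | Output
--------------
0 | 0 | 0
0 | 1 | 0
1 | 0 | 1
1 | 1 | 1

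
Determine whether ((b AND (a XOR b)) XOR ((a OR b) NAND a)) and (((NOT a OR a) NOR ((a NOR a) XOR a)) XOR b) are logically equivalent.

No. Counterexample: with b=0, a=0, Expression 1 = 1 but Expression 2 = 0.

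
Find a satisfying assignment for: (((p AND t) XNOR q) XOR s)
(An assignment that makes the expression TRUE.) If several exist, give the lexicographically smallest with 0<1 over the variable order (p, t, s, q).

p=0, t=0, s=0, q=0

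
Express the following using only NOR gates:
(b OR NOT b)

((b NOR (b NOR b)) NOR (b NOR (b NOR b)))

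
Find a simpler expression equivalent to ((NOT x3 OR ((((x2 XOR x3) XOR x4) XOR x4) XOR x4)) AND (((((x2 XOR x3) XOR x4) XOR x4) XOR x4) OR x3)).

By distribution ((E OR v) AND (E OR NOT v) = E) then XOR self-cancellation ((E XOR v) XOR v = E):
= ((x2 XOR x3) XOR x4)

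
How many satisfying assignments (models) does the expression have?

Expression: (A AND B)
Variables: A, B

Satisfying assignments: (1,1)
Count: 1 out of 4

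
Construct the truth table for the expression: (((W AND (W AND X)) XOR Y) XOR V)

X | Y | W | V | Output
----------------------
0 | 0 | 0 | 0 | 0
0 | 0 | 0 | 1 | 1
0 | 0 | 1 | 0 | 0
0 | 0 | 1 | 1 | 1
0 | 1 | 0 | 0 | 1
0 | 1 | 0 | 1 | 0
0 | 1 | 1 | 0 | 1
0 | 1 | 1 | 1 | 0
1 | 0 | 0 | 0 | 0
1 | 0 | 0 | 1 | 1
1 | 0 | 1 | 0 | 1
1 | 0 | 1 | 1 | 0
1 | 1 | 0 | 0 | 1
1 | 1 | 0 | 1 | 0
1 | 1 | 1 | 0 | 0
1 | 1 | 1 | 1 | 1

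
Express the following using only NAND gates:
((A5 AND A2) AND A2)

((((A5 NAND A2) NAND (A5 NAND A2)) NAND A2) NAND (((A5 NAND A2) NAND (A5 NAND A2)) NAND A2))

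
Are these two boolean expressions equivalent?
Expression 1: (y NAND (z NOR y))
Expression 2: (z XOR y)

No. Counterexample: with z=0, y=0, Expression 1 = 1 but Expression 2 = 0.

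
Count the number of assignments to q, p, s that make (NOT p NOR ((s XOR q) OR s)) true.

Satisfying assignments: (0,1,0)
Count: 1 out of 8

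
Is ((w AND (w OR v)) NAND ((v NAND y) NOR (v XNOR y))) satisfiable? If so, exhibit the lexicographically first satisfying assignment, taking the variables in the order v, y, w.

v=0, y=0, w=0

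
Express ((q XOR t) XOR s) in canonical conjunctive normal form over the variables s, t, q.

(s OR t OR q) AND (s OR NOT t OR NOT q) AND (NOT s OR t OR NOT q) AND (NOT s OR NOT t OR q)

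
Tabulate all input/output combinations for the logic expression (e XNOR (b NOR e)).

e | b | Output
--------------
0 | 0 | 0
0 | 1 | 1
1 | 0 | 0
1 | 1 | 0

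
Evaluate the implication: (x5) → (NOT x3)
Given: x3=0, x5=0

Antecedent (x5) = 0; consequent (NOT x3) = 1.
0 → 1 = 1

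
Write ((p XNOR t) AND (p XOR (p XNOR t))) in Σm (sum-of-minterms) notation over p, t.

Σm(0) = (NOT p AND NOT t)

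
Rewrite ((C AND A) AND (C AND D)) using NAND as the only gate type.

((((C NAND A) NAND (C NAND A)) NAND ((C NAND D) NAND (C NAND D))) NAND (((C NAND A) NAND (C NAND A)) NAND ((C NAND D) NAND (C NAND D))))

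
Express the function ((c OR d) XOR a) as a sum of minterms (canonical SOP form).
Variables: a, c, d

Σm(1, 2, 3, 4) = (NOT a AND NOT c AND d) OR (NOT a AND c AND NOT d) OR (NOT a AND c AND d) OR (a AND NOT c AND NOT d)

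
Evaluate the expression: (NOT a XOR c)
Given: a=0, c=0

Substituting: (NOT 0 XOR 0)
= 1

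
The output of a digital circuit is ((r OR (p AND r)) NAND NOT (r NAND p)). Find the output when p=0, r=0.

Substituting: ((0 OR (0 AND 0)) NAND NOT (0 NAND 0))
= 1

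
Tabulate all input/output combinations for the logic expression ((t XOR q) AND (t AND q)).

t | q | Output
--------------
0 | 0 | 0
0 | 1 | 0
1 | 0 | 0
1 | 1 | 0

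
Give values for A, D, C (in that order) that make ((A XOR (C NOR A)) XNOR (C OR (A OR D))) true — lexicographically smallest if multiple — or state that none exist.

A=0, D=1, C=0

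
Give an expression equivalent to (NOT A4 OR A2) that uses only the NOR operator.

(((A4 NOR A4) NOR A2) NOR ((A4 NOR A4) NOR A2))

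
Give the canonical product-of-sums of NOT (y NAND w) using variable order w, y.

ΠM(0, 1, 2) = (w OR y) AND (w OR NOT y) AND (NOT w OR y)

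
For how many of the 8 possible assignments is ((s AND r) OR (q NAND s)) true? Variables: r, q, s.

Satisfying assignments: (0,0,0), (0,0,1), (0,1,0), (1,0,0), (1,0,1), (1,1,0), (1,1,1)
Count: 7 out of 8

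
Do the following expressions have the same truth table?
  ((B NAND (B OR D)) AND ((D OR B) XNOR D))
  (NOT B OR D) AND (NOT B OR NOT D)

Yes, they are equivalent — the two output columns agree on all 4 assignments:
B | D | Expression 1 | Expression 2
-----------------------------------
0 | 0 | 1 | 1
0 | 1 | 1 | 1
1 | 0 | 0 | 0
1 | 1 | 0 | 0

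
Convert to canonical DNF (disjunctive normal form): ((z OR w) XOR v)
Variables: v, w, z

(NOT v AND NOT w AND z) OR (NOT v AND w AND NOT z) OR (NOT v AND w AND z) OR (v AND NOT w AND NOT z)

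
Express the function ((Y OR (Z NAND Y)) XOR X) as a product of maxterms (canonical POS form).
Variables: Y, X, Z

ΠM(2, 3, 6, 7) = (Y OR NOT X OR Z) AND (Y OR NOT X OR NOT Z) AND (NOT Y OR NOT X OR Z) AND (NOT Y OR NOT X OR NOT Z)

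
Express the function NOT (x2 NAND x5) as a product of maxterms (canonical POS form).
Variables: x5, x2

ΠM(0, 1, 2) = (x5 OR x2) AND (x5 OR NOT x2) AND (NOT x5 OR x2)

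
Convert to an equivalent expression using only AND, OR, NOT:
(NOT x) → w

x OR w
(Implication elimination: A → B = NOT A OR B)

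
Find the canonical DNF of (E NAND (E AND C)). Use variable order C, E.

(NOT C AND NOT E) OR (NOT C AND E) OR (C AND NOT E)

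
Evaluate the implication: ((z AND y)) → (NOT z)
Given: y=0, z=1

Antecedent ((z AND y)) = 0; consequent (NOT z) = 0.
0 → 0 = 1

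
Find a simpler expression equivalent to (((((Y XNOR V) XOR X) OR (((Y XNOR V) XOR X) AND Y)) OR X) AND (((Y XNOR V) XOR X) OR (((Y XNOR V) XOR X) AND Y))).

By absorption (E AND (E OR v) = E) then absorption (E OR (E AND v) = E):
= ((Y XNOR V) XOR X)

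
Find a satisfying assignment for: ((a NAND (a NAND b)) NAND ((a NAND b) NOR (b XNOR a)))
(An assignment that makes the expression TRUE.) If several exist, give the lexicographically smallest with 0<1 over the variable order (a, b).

a=0, b=0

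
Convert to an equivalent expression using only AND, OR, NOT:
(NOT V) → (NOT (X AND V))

V OR (NOT (X AND V))
(Implication elimination: A → B = NOT A OR B)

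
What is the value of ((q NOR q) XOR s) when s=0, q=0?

Substituting: ((0 NOR 0) XOR 0)
= 1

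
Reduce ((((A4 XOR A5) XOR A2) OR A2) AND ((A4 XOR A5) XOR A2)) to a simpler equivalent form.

By absorption (E AND (E OR v) = E):
= ((A4 XOR A5) XOR A2)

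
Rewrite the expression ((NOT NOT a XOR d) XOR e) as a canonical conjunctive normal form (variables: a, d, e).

(a OR d OR e) AND (a OR NOT d OR NOT e) AND (NOT a OR d OR NOT e) AND (NOT a OR NOT d OR e)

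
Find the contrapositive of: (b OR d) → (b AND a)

Contrapositive: NOT (b AND a) → NOT (b OR d)
Note: A statement and its contrapositive are logically equivalent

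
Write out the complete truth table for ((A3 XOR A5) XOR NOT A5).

A5 | A3 | Output
----------------
0 | 0 | 1
0 | 1 | 0
1 | 0 | 1
1 | 1 | 0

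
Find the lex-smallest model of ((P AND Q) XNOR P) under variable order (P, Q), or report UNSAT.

P=0, Q=0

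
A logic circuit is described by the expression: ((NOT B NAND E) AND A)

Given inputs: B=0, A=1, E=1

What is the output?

Substituting: ((NOT 0 NAND 1) AND 1)
= 0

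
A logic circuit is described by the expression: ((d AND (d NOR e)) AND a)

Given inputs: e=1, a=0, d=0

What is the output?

Substituting: ((0 AND (0 NOR 1)) AND 0)
= 0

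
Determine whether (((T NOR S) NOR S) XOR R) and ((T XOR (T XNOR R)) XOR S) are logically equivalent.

No. Counterexample: with T=0, S=0, R=0, Expression 1 = 0 but Expression 2 = 1.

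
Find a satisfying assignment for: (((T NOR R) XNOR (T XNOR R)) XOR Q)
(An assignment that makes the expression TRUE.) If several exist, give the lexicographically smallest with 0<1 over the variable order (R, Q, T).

R=0, Q=0, T=0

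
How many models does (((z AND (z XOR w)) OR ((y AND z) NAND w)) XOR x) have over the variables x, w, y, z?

Satisfying assignments: (0,0,0,0), (0,0,0,1), (0,0,1,0), (0,0,1,1), (0,1,0,0), (0,1,0,1), (0,1,1,0), (1,1,1,1)
Count: 8 out of 16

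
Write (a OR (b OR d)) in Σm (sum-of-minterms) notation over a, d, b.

Σm(1, 2, 3, 4, 5, 6, 7) = (NOT a AND NOT d AND b) OR (NOT a AND d AND NOT b) OR (NOT a AND d AND b) OR (a AND NOT d AND NOT b) OR (a AND NOT d AND b) OR (a AND d AND NOT b) OR (a AND d AND b)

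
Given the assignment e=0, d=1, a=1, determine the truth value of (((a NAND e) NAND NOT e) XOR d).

Substituting: (((1 NAND 0) NAND NOT 0) XOR 1)
= 1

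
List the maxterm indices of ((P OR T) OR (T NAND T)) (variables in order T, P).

ΠM() = TRUE (no maxterms)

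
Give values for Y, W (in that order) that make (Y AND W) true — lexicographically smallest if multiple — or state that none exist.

Y=1, W=1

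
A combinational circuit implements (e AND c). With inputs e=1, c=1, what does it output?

Substituting: (1 AND 1)
= 1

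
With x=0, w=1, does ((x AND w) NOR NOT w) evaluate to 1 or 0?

Substituting: ((0 AND 1) NOR NOT 1)
= 1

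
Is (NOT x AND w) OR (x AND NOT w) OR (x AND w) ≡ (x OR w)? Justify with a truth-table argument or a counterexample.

Yes, they are equivalent — the two output columns agree on all 4 assignments:
x | w | Expression 1 | Expression 2
-----------------------------------
0 | 0 | 0 | 0
0 | 1 | 1 | 1
1 | 0 | 1 | 1
1 | 1 | 1 | 1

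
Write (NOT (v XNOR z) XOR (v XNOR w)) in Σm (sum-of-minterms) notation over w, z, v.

Σm(0, 1, 6, 7) = (NOT w AND NOT z AND NOT v) OR (NOT w AND NOT z AND v) OR (w AND z AND NOT v) OR (w AND z AND v)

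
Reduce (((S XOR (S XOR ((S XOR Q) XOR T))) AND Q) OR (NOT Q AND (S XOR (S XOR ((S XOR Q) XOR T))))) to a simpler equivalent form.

By distribution ((E AND v) OR (E AND NOT v) = E) then XOR self-cancellation ((E XOR v) XOR v = E):
= ((S XOR Q) XOR T)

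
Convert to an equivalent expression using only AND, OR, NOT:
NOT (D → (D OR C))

D AND NOT (D OR C)
(Negated implication: NOT(A → B) = A AND NOT B)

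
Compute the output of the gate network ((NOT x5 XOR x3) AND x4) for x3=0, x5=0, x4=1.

Substituting: ((NOT 0 XOR 0) AND 1)
= 1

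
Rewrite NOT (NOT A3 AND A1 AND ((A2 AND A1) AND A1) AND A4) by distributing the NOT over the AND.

A3 OR NOT A1 OR NOT ((A2 AND A1) AND A1) OR NOT A4
De Morgan's: NOT(AND of terms) = OR of negations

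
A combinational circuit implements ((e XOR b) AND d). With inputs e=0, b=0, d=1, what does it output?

Substituting: ((0 XOR 0) AND 1)
= 0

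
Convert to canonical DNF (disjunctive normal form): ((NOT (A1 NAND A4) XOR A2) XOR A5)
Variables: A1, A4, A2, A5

(NOT A1 AND NOT A4 AND NOT A2 AND A5) OR (NOT A1 AND NOT A4 AND A2 AND NOT A5) OR (NOT A1 AND A4 AND NOT A2 AND A5) OR (NOT A1 AND A4 AND A2 AND NOT A5) OR (A1 AND NOT A4 AND NOT A2 AND A5) OR (A1 AND NOT A4 AND A2 AND NOT A5) OR (A1 AND A4 AND NOT A2 AND NOT A5) OR (A1 AND A4 AND A2 AND A5)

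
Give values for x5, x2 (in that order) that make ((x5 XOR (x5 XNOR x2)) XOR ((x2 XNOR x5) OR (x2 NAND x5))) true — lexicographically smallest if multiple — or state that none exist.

x5=0, x2=1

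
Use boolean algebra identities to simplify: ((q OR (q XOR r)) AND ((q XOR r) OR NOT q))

By distribution ((E OR v) AND (E OR NOT v) = E):
= (q XOR r)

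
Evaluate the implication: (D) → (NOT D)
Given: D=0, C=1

Antecedent (D) = 0; consequent (NOT D) = 1.
0 → 1 = 1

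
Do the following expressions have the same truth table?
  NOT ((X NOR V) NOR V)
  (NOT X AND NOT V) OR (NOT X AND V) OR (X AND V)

Yes, they are equivalent — the two output columns agree on all 4 assignments:
X | V | Expression 1 | Expression 2
-----------------------------------
0 | 0 | 1 | 1
0 | 1 | 1 | 1
1 | 0 | 0 | 0
1 | 1 | 1 | 1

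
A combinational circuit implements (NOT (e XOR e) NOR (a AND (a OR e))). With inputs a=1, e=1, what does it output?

Substituting: (NOT (1 XOR 1) NOR (1 AND (1 OR 1)))
= 0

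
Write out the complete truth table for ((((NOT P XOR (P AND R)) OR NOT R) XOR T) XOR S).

R | T | P | S | Output
----------------------
0 | 0 | 0 | 0 | 1
0 | 0 | 0 | 1 | 0
0 | 0 | 1 | 0 | 1
0 | 0 | 1 | 1 | 0
0 | 1 | 0 | 0 | 0
0 | 1 | 0 | 1 | 1
0 | 1 | 1 | 0 | 0
0 | 1 | 1 | 1 | 1
1 | 0 | 0 | 0 | 1
1 | 0 | 0 | 1 | 0
1 | 0 | 1 | 0 | 1
1 | 0 | 1 | 1 | 0
1 | 1 | 0 | 0 | 0
1 | 1 | 0 | 1 | 1
1 | 1 | 1 | 0 | 0
1 | 1 | 1 | 1 | 1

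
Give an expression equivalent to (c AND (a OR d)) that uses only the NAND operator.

((c NAND ((a NAND a) NAND (d NAND d))) NAND (c NAND ((a NAND a) NAND (d NAND d))))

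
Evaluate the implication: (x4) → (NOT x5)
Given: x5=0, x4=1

Antecedent (x4) = 1; consequent (NOT x5) = 1.
1 → 1 = 1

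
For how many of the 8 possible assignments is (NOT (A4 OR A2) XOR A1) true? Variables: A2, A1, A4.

Satisfying assignments: (0,0,0), (0,1,1), (1,1,0), (1,1,1)
Count: 4 out of 8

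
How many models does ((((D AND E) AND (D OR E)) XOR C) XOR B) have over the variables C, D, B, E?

Satisfying assignments: (0,0,1,0), (0,0,1,1), (0,1,0,1), (0,1,1,0), (1,0,0,0), (1,0,0,1), (1,1,0,0), (1,1,1,1)
Count: 8 out of 16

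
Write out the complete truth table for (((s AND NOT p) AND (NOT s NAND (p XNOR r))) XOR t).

t | p | r | s | Output
----------------------
0 | 0 | 0 | 0 | 0
0 | 0 | 0 | 1 | 1
0 | 0 | 1 | 0 | 0
0 | 0 | 1 | 1 | 1
0 | 1 | 0 | 0 | 0
0 | 1 | 0 | 1 | 0
0 | 1 | 1 | 0 | 0
0 | 1 | 1 | 1 | 0
1 | 0 | 0 | 0 | 1
1 | 0 | 0 | 1 | 0
1 | 0 | 1 | 0 | 1
1 | 0 | 1 | 1 | 0
1 | 1 | 0 | 0 | 1
1 | 1 | 0 | 1 | 1
1 | 1 | 1 | 0 | 1
1 | 1 | 1 | 1 | 1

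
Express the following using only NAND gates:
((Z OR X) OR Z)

((((Z NAND Z) NAND (X NAND X)) NAND ((Z NAND Z) NAND (X NAND X))) NAND (Z NAND Z))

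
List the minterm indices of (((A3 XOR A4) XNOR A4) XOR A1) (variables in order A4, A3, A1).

Σm(0, 3, 4, 7) = (NOT A4 AND NOT A3 AND NOT A1) OR (NOT A4 AND A3 AND A1) OR (A4 AND NOT A3 AND NOT A1) OR (A4 AND A3 AND A1)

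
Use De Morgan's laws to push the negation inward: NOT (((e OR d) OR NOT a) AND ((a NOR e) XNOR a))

NOT ((e OR d) OR NOT a) OR NOT ((a NOR e) XNOR a)
De Morgan's: NOT(AND of terms) = OR of negations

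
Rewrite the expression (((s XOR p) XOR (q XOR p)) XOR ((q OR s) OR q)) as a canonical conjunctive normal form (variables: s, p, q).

(s OR p OR q) AND (s OR p OR NOT q) AND (s OR NOT p OR q) AND (s OR NOT p OR NOT q) AND (NOT s OR p OR q) AND (NOT s OR NOT p OR q)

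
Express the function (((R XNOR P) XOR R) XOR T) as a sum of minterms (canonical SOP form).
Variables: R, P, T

Σm(0, 3, 4, 7) = (NOT R AND NOT P AND NOT T) OR (NOT R AND P AND T) OR (R AND NOT P AND NOT T) OR (R AND P AND T)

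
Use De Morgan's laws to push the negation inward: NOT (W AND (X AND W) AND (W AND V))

NOT W OR NOT (X AND W) OR NOT (W AND V)
De Morgan's: NOT(AND of terms) = OR of negations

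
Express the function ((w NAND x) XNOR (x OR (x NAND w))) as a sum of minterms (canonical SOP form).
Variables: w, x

Σm(0, 1, 2) = (NOT w AND NOT x) OR (NOT w AND x) OR (w AND NOT x)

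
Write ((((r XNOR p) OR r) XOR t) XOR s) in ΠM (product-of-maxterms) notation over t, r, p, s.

ΠM(1, 2, 5, 7, 8, 11, 12, 14) = (t OR r OR p OR NOT s) AND (t OR r OR NOT p OR s) AND (t OR NOT r OR p OR NOT s) AND (t OR NOT r OR NOT p OR NOT s) AND (NOT t OR r OR p OR s) AND (NOT t OR r OR NOT p OR NOT s) AND (NOT t OR NOT r OR p OR s) AND (NOT t OR NOT r OR NOT p OR s)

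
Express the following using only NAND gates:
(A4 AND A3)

((A4 NAND A3) NAND (A4 NAND A3))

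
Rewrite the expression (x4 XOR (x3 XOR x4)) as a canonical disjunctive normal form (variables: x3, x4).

(x3 AND NOT x4) OR (x3 AND x4)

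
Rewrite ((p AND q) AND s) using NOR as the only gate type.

((((p NOR p) NOR (q NOR q)) NOR ((p NOR p) NOR (q NOR q))) NOR (s NOR s))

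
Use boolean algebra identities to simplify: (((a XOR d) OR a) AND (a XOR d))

By absorption (E AND (E OR v) = E):
= (a XOR d)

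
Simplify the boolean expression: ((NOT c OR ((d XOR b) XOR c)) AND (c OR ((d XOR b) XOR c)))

By distribution ((E OR v) AND (E OR NOT v) = E):
= ((d XOR b) XOR c)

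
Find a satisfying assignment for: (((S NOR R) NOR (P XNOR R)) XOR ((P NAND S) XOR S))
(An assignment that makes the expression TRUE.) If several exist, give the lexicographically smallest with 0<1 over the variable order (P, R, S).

P=0, R=0, S=0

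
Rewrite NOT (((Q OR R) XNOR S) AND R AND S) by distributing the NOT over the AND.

NOT ((Q OR R) XNOR S) OR NOT R OR NOT S
De Morgan's: NOT(AND of terms) = OR of negations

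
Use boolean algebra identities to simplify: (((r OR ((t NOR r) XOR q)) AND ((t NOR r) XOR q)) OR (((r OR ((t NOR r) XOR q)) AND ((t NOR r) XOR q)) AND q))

By absorption (E OR (E AND v) = E) then absorption (E AND (E OR v) = E):
= ((t NOR r) XOR q)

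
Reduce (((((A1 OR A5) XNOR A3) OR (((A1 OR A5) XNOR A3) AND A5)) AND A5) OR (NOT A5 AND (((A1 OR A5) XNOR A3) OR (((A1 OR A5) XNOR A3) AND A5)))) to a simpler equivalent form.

By distribution ((E AND v) OR (E AND NOT v) = E) then absorption (E OR (E AND v) = E):
= ((A1 OR A5) XNOR A3)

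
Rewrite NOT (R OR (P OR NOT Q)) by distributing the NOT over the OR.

NOT R AND NOT (P OR NOT Q)
De Morgan's: NOT(OR of terms) = AND of negations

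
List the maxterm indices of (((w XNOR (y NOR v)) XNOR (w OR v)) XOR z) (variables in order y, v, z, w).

ΠM(2, 3, 5, 6, 8, 9, 13, 14) = (y OR v OR NOT z OR w) AND (y OR v OR NOT z OR NOT w) AND (y OR NOT v OR z OR NOT w) AND (y OR NOT v OR NOT z OR w) AND (NOT y OR v OR z OR w) AND (NOT y OR v OR z OR NOT w) AND (NOT y OR NOT v OR z OR NOT w) AND (NOT y OR NOT v OR NOT z OR w)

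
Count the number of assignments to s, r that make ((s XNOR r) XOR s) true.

Satisfying assignments: (0,0), (1,0)
Count: 2 out of 4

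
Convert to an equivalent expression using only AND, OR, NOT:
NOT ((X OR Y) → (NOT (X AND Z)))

(X OR Y) AND (X AND Z)
(Negated implication: NOT(A → B) = A AND NOT B)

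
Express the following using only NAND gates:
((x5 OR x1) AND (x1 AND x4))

((((x5 NAND x5) NAND (x1 NAND x1)) NAND ((x1 NAND x4) NAND (x1 NAND x4))) NAND (((x5 NAND x5) NAND (x1 NAND x1)) NAND ((x1 NAND x4) NAND (x1 NAND x4))))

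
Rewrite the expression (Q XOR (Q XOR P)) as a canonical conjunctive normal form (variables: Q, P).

(Q OR P) AND (NOT Q OR P)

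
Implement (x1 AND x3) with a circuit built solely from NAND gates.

((x1 NAND x3) NAND (x1 NAND x3))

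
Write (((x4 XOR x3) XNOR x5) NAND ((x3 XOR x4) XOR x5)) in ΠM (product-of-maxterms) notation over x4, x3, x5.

ΠM() = TRUE (no maxterms)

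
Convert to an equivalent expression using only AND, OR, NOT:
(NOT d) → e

d OR e
(Implication elimination: A → B = NOT A OR B)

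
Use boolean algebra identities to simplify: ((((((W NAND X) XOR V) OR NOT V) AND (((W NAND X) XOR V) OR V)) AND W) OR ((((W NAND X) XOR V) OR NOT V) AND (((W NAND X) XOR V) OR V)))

By absorption (E OR (E AND v) = E) then distribution ((E OR v) AND (E OR NOT v) = E):
= ((W NAND X) XOR V)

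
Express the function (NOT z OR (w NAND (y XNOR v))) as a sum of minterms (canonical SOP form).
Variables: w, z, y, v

Σm(0, 1, 2, 3, 4, 5, 6, 7, 8, 9, 10, 11, 13, 14) = (NOT w AND NOT z AND NOT y AND NOT v) OR (NOT w AND NOT z AND NOT y AND v) OR (NOT w AND NOT z AND y AND NOT v) OR (NOT w AND NOT z AND y AND v) OR (NOT w AND z AND NOT y AND NOT v) OR (NOT w AND z AND NOT y AND v) OR (NOT w AND z AND y AND NOT v) OR (NOT w AND z AND y AND v) OR (w AND NOT z AND NOT y AND NOT v) OR (w AND NOT z AND NOT y AND v) OR (w AND NOT z AND y AND NOT v) OR (w AND NOT z AND y AND v) OR (w AND z AND NOT y AND v) OR (w AND z AND y AND NOT v)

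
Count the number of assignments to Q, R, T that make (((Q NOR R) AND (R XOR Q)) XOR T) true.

Satisfying assignments: (0,0,1), (0,1,1), (1,0,1), (1,1,1)
Count: 4 out of 8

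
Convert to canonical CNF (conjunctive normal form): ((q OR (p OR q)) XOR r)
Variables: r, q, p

(r OR q OR p) AND (NOT r OR q OR NOT p) AND (NOT r OR NOT q OR p) AND (NOT r OR NOT q OR NOT p)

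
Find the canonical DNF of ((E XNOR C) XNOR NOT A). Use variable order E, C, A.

(NOT E AND NOT C AND NOT A) OR (NOT E AND C AND A) OR (E AND NOT C AND A) OR (E AND C AND NOT A)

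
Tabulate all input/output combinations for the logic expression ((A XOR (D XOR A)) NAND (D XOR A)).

D | A | Output
--------------
0 | 0 | 1
0 | 1 | 1
1 | 0 | 0
1 | 1 | 1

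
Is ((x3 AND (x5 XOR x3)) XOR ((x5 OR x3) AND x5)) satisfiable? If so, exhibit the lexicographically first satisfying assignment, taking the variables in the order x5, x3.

x5=0, x3=1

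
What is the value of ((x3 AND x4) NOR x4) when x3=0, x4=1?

Substituting: ((0 AND 1) NOR 1)
= 0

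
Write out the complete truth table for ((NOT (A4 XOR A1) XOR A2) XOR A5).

A1 | A4 | A2 | A5 | Output
--------------------------
0 | 0 | 0 | 0 | 1
0 | 0 | 0 | 1 | 0
0 | 0 | 1 | 0 | 0
0 | 0 | 1 | 1 | 1
0 | 1 | 0 | 0 | 0
0 | 1 | 0 | 1 | 1
0 | 1 | 1 | 0 | 1
0 | 1 | 1 | 1 | 0
1 | 0 | 0 | 0 | 0
1 | 0 | 0 | 1 | 1
1 | 0 | 1 | 0 | 1
1 | 0 | 1 | 1 | 0
1 | 1 | 0 | 0 | 1
1 | 1 | 0 | 1 | 0
1 | 1 | 1 | 0 | 0
1 | 1 | 1 | 1 | 1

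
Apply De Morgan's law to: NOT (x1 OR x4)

NOT x1 AND NOT x4
De Morgan's: NOT(OR of terms) = AND of negations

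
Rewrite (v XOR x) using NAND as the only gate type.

((v NAND (v NAND x)) NAND (x NAND (v NAND x)))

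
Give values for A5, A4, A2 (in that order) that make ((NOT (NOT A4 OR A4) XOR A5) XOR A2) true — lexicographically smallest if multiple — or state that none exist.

A5=0, A4=0, A2=1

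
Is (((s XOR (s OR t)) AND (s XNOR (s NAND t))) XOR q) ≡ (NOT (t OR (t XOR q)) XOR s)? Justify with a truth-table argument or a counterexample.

No. Counterexample: with s=0, q=0, t=0, Expression 1 = 0 but Expression 2 = 1.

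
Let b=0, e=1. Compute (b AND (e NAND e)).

Substituting: (0 AND (1 NAND 1))
= 0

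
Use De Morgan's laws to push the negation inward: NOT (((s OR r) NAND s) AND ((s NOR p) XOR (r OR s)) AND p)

NOT ((s OR r) NAND s) OR NOT ((s NOR p) XOR (r OR s)) OR NOT p
De Morgan's: NOT(AND of terms) = OR of negations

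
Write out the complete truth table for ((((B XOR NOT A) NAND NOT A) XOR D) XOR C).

D | B | C | A | Output
----------------------
0 | 0 | 0 | 0 | 0
0 | 0 | 0 | 1 | 1
0 | 0 | 1 | 0 | 1
0 | 0 | 1 | 1 | 0
0 | 1 | 0 | 0 | 1
0 | 1 | 0 | 1 | 1
0 | 1 | 1 | 0 | 0
0 | 1 | 1 | 1 | 0
1 | 0 | 0 | 0 | 1
1 | 0 | 0 | 1 | 0
1 | 0 | 1 | 0 | 0
1 | 0 | 1 | 1 | 1
1 | 1 | 0 | 0 | 0
1 | 1 | 0 | 1 | 0
1 | 1 | 1 | 0 | 1
1 | 1 | 1 | 1 | 1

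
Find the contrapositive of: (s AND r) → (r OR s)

Contrapositive: NOT (r OR s) → NOT (s AND r)
Note: A statement and its contrapositive are logically equivalent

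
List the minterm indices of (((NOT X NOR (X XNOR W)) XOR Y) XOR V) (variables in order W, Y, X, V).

Σm(1, 2, 4, 7, 9, 11, 12, 14) = (NOT W AND NOT Y AND NOT X AND V) OR (NOT W AND NOT Y AND X AND NOT V) OR (NOT W AND Y AND NOT X AND NOT V) OR (NOT W AND Y AND X AND V) OR (W AND NOT Y AND NOT X AND V) OR (W AND NOT Y AND X AND V) OR (W AND Y AND NOT X AND NOT V) OR (W AND Y AND X AND NOT V)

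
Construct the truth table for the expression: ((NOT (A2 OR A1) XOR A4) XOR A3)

A2 | A4 | A3 | A1 | Output
--------------------------
0 | 0 | 0 | 0 | 1
0 | 0 | 0 | 1 | 0
0 | 0 | 1 | 0 | 0
0 | 0 | 1 | 1 | 1
0 | 1 | 0 | 0 | 0
0 | 1 | 0 | 1 | 1
0 | 1 | 1 | 0 | 1
0 | 1 | 1 | 1 | 0
1 | 0 | 0 | 0 | 0
1 | 0 | 0 | 1 | 0
1 | 0 | 1 | 0 | 1
1 | 0 | 1 | 1 | 1
1 | 1 | 0 | 0 | 1
1 | 1 | 0 | 1 | 1
1 | 1 | 1 | 0 | 0
1 | 1 | 1 | 1 | 0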